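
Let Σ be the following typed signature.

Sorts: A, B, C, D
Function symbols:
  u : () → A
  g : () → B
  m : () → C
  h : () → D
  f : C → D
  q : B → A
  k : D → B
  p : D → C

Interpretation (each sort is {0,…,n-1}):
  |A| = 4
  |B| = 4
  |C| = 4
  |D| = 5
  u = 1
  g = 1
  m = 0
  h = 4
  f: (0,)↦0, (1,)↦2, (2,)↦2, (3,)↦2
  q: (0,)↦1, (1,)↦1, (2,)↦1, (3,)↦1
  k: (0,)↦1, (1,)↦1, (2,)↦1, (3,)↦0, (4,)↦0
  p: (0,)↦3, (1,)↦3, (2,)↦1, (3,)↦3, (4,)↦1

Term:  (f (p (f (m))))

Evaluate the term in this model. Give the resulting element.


value = 2

  m = 0
  (f (m)) = f(0,) = 0
  (p (f (m))) = p(0,) = 3
  (f (p (f (m)))) = f(3,) = 2


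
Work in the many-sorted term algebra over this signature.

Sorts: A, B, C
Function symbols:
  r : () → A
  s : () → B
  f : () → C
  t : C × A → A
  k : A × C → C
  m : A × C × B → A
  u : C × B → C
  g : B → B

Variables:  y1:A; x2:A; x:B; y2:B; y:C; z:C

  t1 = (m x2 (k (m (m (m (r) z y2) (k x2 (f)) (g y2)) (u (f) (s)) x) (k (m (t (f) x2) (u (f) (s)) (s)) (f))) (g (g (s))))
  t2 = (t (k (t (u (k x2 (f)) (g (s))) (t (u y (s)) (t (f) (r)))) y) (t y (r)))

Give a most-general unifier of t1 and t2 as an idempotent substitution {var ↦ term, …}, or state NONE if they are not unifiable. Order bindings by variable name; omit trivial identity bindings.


head clash or occurs-check failure — not unifiable

NONE (not unifiable)


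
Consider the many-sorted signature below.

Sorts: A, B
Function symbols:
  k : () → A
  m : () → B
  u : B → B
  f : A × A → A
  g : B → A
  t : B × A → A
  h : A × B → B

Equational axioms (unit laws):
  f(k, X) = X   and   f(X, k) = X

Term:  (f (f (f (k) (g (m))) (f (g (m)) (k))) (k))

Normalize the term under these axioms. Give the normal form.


normal form = (f (g (m)) (g (m)))

1. (f (f (f (k) (g (m))) (f (g (m)) (k))) (k))  →  (f (f (k) (g (m))) (f (g (m)) (k)))
2. (f (f (k) (g (m))) (f (g (m)) (k)))  →  (f (g (m)) (f (g (m)) (k)))
3. (f (g (m)) (f (g (m)) (k)))  →  (f (g (m)) (g (m)))


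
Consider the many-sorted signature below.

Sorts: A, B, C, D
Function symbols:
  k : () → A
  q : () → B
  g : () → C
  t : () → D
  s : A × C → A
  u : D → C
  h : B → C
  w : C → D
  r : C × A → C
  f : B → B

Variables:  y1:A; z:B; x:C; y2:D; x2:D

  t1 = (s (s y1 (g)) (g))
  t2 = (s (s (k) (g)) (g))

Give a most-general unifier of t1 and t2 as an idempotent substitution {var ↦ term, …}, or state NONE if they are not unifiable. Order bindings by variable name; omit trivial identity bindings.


{y1 ↦ (k)}


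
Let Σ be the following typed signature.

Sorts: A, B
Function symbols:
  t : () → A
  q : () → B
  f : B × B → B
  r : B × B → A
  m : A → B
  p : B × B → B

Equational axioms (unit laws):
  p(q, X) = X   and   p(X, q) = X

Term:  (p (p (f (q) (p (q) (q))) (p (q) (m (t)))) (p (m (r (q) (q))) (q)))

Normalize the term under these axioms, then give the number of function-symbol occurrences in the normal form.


1. (p (p (f (q) (p (q) (q))) (p (q) (m (t)))) (p (m (r (q) (q))) (q)))  →  (p (p (f (q) (q)) (p (q) (m (t)))) (p (m (r (q) (q))) (q)))
2. (p (p (f (q) (q)) (p (q) (m (t)))) (p (m (r (q) (q))) (q)))  →  (p (p (f (q) (q)) (m (t))) (p (m (r (q) (q))) (q)))
3. (p (p (f (q) (q)) (m (t))) (p (m (r (q) (q))) (q)))  →  (p (p (f (q) (q)) (m (t))) (m (r (q) (q))))
normal form: (p (p (f (q) (q)) (m (t))) (m (r (q) (q))))

size = 11


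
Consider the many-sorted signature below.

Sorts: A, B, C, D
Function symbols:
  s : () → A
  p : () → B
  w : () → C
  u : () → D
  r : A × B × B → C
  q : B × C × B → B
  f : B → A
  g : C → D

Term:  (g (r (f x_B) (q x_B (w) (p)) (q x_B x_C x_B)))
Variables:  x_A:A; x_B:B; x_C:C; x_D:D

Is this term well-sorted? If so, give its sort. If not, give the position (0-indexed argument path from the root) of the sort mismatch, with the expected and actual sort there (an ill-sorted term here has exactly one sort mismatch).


      x_B : B
    (f x_B) : A
      x_B : B
      (w) : C
      (p) : B
    (q x_B (w) (p)) : B
      x_B : B
      x_C : C
      x_B : B
    (q x_B x_C x_B) : B
  (r (f x_B) (q x_B (w) (p)) (q x_B x_C x_B)) : C
(g (r (f x_B) (q x_B (w) (p)) (q x_B x_C x_B))) : D

well-sorted; sort = D


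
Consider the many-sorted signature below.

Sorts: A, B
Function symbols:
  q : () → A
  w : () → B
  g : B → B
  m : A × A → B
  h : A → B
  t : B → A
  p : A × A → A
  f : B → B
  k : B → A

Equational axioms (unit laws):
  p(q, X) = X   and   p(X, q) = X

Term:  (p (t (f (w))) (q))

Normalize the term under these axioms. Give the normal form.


normal form = (t (f (w)))

1. (p (t (f (w))) (q))  →  (t (f (w)))


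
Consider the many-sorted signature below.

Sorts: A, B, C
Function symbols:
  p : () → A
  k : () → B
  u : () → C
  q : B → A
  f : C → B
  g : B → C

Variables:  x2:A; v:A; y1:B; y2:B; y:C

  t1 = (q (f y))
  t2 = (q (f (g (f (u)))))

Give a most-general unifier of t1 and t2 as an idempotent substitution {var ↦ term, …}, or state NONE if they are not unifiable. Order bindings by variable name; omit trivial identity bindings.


{y ↦ (g (f (u)))}


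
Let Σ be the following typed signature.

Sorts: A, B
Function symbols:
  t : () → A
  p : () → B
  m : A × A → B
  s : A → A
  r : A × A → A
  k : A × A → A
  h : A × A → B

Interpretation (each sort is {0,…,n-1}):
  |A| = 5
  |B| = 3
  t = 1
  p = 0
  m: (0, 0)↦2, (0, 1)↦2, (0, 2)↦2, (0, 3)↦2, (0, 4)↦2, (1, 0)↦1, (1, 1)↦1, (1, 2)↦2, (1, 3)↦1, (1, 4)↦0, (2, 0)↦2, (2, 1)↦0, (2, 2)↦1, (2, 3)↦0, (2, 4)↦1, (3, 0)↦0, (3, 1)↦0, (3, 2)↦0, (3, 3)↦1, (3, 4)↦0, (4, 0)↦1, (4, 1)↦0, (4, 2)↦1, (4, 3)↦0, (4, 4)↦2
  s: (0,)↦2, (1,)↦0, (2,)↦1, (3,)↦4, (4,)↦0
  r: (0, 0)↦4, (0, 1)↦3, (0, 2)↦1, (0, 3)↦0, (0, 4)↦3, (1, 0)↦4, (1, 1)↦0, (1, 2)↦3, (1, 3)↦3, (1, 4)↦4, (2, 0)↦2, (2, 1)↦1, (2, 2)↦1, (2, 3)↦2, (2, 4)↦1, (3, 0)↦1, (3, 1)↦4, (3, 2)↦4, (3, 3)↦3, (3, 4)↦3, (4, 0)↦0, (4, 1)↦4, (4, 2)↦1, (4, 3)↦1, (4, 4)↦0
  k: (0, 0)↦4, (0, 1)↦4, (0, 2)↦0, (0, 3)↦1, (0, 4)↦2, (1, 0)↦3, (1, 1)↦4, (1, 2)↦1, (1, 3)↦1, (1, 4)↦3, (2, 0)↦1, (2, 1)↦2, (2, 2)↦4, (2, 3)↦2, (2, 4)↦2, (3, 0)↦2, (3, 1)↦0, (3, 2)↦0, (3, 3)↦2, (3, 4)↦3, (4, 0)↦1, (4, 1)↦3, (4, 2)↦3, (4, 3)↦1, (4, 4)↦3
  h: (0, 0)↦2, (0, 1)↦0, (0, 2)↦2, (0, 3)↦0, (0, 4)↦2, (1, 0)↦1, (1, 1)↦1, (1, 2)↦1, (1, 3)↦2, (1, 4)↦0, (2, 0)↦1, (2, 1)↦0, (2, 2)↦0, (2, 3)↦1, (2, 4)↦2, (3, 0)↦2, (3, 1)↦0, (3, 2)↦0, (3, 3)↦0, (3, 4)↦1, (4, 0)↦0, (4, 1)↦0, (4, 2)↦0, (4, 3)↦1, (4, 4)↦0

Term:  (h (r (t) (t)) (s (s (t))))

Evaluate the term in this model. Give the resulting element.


value = 2

  t = 1
  t = 1
  (r (t) (t)) = r(1, 1) = 0
  t = 1
  (s (t)) = s(1,) = 0
  (s (s (t))) = s(0,) = 2
  (h (r (t) (t)) (s (s (t)))) = h(0, 2) = 2


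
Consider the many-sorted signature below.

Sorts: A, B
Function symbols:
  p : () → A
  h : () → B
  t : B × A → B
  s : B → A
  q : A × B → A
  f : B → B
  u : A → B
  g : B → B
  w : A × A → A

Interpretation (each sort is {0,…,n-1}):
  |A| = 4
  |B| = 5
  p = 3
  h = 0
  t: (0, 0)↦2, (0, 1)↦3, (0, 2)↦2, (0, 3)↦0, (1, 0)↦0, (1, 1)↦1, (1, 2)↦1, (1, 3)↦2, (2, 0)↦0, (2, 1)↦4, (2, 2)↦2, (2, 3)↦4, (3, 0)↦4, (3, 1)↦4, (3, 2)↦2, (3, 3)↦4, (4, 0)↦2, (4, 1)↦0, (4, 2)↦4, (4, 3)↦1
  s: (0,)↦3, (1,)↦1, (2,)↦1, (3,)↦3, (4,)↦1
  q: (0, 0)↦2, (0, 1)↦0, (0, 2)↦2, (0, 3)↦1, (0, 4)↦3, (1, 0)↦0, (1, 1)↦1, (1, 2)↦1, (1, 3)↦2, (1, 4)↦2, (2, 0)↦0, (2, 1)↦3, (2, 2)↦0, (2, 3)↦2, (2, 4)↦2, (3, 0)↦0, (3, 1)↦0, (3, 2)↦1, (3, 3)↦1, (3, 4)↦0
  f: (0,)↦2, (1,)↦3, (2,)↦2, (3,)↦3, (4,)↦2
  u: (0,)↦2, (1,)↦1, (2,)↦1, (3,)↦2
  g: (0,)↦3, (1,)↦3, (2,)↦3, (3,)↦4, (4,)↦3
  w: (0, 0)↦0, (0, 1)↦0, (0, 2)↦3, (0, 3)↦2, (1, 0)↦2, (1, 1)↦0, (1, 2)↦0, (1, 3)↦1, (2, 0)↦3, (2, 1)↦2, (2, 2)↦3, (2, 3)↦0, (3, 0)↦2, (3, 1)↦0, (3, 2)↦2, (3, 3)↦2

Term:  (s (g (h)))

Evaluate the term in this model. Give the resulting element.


value = 3

  h = 0
  (g (h)) = g(0,) = 3
  (s (g (h))) = s(3,) = 3


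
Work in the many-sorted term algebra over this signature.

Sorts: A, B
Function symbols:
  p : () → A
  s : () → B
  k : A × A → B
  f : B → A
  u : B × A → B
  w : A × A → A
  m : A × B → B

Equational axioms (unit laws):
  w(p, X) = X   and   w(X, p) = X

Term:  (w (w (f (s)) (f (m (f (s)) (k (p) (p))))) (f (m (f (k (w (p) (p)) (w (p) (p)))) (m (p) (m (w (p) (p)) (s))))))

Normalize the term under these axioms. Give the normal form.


1. (w (w (f (s)) (f (m (f (s)) (k (p) (p))))) (f (m (f (k (w (p) (p)) (w (p) (p)))) (m (p) (m (w (p) (p)) (s))))))  →  (w (w (f (s)) (f (m (f (s)) (k (p) (p))))) (f (m (f (k (p) (w (p) (p)))) (m (p) (m (w (p) (p)) (s))))))
2. (w (w (f (s)) (f (m (f (s)) (k (p) (p))))) (f (m (f (k (p) (w (p) (p)))) (m (p) (m (w (p) (p)) (s))))))  →  (w (w (f (s)) (f (m (f (s)) (k (p) (p))))) (f (m (f (k (p) (p))) (m (p) (m (w (p) (p)) (s))))))
3. (w (w (f (s)) (f (m (f (s)) (k (p) (p))))) (f (m (f (k (p) (p))) (m (p) (m (w (p) (p)) (s))))))  →  (w (w (f (s)) (f (m (f (s)) (k (p) (p))))) (f (m (f (k (p) (p))) (m (p) (m (p) (s))))))

normal form = (w (w (f (s)) (f (m (f (s)) (k (p) (p))))) (f (m (f (k (p) (p))) (m (p) (m (p) (s))))))


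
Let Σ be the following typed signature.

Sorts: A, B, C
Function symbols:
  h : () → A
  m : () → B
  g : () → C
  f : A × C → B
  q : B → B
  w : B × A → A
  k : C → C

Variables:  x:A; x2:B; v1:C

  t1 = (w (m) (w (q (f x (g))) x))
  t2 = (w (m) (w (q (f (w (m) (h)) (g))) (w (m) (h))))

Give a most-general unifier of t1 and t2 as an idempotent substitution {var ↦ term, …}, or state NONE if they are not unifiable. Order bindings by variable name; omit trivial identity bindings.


{x ↦ (w (m) (h))}


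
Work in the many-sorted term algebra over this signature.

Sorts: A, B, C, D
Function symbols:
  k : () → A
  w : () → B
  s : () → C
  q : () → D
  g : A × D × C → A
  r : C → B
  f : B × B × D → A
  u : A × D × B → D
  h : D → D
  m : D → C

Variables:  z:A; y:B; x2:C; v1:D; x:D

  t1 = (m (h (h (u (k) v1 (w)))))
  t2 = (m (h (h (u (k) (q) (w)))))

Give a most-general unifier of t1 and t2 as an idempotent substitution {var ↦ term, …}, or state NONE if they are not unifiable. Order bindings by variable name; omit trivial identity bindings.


{v1 ↦ (q)}


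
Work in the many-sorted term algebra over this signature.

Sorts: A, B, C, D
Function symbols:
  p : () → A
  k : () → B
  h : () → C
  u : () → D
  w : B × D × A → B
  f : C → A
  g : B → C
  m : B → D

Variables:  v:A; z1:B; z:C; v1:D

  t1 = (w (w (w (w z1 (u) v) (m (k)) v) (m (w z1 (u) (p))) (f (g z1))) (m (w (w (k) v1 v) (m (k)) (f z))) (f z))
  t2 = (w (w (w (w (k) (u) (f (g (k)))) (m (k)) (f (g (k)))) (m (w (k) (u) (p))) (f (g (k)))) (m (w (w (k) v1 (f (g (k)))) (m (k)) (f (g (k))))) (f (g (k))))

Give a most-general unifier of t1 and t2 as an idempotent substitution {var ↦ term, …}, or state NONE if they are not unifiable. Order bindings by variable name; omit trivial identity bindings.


{v ↦ (f (g (k))), z ↦ (g (k)), z1 ↦ (k)}


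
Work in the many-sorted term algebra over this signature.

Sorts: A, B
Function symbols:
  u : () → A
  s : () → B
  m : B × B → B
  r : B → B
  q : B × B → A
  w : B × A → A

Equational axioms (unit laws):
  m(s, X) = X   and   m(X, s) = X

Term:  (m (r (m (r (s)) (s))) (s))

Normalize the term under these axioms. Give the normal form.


1. (m (r (m (r (s)) (s))) (s))  →  (r (m (r (s)) (s)))
2. (r (m (r (s)) (s)))  →  (r (r (s)))

normal form = (r (r (s)))


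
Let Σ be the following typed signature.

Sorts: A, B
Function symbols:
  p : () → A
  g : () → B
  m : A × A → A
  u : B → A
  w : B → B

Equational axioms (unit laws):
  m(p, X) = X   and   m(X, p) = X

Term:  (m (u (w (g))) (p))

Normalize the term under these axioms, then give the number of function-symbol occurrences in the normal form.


size = 3

1. (m (u (w (g))) (p))  →  (u (w (g)))
normal form: (u (w (g)))


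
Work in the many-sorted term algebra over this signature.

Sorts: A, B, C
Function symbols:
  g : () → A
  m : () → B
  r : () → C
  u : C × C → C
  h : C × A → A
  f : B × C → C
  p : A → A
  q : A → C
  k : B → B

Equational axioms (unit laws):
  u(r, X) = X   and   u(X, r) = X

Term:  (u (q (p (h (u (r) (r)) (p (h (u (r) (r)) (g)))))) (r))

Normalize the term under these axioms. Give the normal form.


normal form = (q (p (h (r) (p (h (r) (g))))))

1. (u (q (p (h (u (r) (r)) (p (h (u (r) (r)) (g)))))) (r))  →  (q (p (h (u (r) (r)) (p (h (u (r) (r)) (g))))))
2. (q (p (h (u (r) (r)) (p (h (u (r) (r)) (g))))))  →  (q (p (h (r) (p (h (u (r) (r)) (g))))))
3. (q (p (h (r) (p (h (u (r) (r)) (g))))))  →  (q (p (h (r) (p (h (r) (g))))))


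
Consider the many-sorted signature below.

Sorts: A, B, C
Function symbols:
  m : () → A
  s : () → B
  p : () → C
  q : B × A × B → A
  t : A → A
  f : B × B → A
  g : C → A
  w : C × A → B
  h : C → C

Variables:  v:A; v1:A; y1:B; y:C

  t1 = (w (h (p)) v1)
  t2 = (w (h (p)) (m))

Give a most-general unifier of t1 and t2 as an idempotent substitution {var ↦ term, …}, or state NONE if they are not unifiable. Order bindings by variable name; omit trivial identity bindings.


{v1 ↦ (m)}


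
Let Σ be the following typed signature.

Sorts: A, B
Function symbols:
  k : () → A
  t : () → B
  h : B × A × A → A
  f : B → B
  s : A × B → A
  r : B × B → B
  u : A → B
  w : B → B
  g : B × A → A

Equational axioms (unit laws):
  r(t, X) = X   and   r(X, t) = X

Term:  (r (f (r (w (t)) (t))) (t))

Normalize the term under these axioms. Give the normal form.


1. (r (f (r (w (t)) (t))) (t))  →  (f (r (w (t)) (t)))
2. (f (r (w (t)) (t)))  →  (f (w (t)))

normal form = (f (w (t)))


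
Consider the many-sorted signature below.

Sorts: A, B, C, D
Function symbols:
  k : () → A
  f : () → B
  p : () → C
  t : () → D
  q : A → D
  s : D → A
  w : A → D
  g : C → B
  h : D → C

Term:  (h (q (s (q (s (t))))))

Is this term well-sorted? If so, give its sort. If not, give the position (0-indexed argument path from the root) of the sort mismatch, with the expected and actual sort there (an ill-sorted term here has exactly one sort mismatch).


well-sorted; sort = C

          (t) : D
        (s (t)) : A
      (q (s (t))) : D
    (s (q (s (t)))) : A
  (q (s (q (s (t))))) : D
(h (q (s (q (s (t)))))) : C


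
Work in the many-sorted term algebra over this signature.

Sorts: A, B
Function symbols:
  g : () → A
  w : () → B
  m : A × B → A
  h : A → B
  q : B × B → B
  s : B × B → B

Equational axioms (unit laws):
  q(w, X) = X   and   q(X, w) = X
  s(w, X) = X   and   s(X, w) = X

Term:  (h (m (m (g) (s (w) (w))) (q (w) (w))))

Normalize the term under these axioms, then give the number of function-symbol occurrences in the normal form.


size = 6

1. (h (m (m (g) (s (w) (w))) (q (w) (w))))  →  (h (m (m (g) (w)) (q (w) (w))))
2. (h (m (m (g) (w)) (q (w) (w))))  →  (h (m (m (g) (w)) (w)))
normal form: (h (m (m (g) (w)) (w)))


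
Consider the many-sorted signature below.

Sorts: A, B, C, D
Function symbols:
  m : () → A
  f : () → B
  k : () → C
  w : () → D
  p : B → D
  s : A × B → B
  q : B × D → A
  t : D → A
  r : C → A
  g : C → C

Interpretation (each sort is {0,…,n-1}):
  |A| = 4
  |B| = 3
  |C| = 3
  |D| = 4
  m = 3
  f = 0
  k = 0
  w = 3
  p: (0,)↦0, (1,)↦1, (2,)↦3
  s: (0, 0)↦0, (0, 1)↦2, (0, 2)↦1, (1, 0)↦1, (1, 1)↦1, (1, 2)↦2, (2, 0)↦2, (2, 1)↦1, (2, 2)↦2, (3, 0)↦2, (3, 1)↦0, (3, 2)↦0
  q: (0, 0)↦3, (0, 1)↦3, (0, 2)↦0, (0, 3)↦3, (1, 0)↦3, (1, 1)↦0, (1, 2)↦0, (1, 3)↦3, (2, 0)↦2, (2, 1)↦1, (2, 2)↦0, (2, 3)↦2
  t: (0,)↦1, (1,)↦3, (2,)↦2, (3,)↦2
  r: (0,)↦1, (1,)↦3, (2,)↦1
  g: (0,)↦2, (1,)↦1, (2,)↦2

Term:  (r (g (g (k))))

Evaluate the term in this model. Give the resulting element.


  k = 0
  (g (k)) = g(0,) = 2
  (g (g (k))) = g(2,) = 2
  (r (g (g (k)))) = r(2,) = 1

value = 1


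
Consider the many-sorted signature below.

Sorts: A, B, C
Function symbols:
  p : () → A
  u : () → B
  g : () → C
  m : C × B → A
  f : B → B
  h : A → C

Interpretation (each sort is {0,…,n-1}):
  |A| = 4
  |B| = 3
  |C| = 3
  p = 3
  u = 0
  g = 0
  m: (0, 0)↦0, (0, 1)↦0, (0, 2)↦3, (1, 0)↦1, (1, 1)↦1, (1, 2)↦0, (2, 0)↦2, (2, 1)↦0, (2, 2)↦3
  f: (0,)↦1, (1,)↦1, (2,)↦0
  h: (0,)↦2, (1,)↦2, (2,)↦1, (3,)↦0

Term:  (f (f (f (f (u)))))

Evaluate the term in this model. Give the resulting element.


value = 1

  u = 0
  (f (u)) = f(0,) = 1
  (f (f (u))) = f(1,) = 1
  (f (f (f (u)))) = f(1,) = 1
  (f (f (f (f (u))))) = f(1,) = 1


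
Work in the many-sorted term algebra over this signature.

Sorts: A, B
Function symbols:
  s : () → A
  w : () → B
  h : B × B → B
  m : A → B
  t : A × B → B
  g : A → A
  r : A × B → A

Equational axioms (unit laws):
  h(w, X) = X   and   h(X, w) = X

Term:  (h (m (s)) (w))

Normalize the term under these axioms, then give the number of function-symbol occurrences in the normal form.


size = 2

1. (h (m (s)) (w))  →  (m (s))
normal form: (m (s))


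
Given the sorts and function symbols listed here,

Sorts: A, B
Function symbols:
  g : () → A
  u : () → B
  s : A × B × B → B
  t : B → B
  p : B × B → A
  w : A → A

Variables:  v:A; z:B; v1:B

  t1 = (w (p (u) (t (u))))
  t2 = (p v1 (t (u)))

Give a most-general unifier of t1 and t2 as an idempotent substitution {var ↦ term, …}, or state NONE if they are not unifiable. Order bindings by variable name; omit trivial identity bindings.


NONE (not unifiable)

head clash or occurs-check failure — not unifiable


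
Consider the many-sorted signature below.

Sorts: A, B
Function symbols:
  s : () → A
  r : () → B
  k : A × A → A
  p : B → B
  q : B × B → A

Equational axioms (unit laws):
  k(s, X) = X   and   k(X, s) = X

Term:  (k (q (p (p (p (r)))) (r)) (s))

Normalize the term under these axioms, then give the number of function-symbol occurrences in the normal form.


size = 6

1. (k (q (p (p (p (r)))) (r)) (s))  →  (q (p (p (p (r)))) (r))
normal form: (q (p (p (p (r)))) (r))


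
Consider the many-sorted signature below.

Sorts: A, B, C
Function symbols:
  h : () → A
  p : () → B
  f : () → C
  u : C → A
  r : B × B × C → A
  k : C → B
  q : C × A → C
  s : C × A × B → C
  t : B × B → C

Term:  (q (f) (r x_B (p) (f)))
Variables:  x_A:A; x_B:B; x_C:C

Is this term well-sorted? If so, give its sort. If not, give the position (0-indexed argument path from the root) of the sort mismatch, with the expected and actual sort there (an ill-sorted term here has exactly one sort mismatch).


  (f) : C
    x_B : B
    (p) : B
    (f) : C
  (r x_B (p) (f)) : A
(q (f) (r x_B (p) (f))) : C

well-sorted; sort = C


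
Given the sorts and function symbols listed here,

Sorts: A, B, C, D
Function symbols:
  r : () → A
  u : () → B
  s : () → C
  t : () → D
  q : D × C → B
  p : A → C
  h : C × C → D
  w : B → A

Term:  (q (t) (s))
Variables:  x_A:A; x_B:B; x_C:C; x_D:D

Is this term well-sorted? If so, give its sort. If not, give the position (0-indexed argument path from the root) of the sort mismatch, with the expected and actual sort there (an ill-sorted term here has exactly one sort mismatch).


  (t) : D
  (s) : C
(q (t) (s)) : B

well-sorted; sort = B


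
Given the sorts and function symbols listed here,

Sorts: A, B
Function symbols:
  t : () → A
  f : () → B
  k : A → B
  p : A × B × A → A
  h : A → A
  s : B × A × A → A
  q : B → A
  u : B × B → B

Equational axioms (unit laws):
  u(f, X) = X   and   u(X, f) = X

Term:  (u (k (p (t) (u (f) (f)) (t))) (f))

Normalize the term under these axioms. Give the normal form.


1. (u (k (p (t) (u (f) (f)) (t))) (f))  →  (k (p (t) (u (f) (f)) (t)))
2. (k (p (t) (u (f) (f)) (t)))  →  (k (p (t) (f) (t)))

normal form = (k (p (t) (f) (t)))


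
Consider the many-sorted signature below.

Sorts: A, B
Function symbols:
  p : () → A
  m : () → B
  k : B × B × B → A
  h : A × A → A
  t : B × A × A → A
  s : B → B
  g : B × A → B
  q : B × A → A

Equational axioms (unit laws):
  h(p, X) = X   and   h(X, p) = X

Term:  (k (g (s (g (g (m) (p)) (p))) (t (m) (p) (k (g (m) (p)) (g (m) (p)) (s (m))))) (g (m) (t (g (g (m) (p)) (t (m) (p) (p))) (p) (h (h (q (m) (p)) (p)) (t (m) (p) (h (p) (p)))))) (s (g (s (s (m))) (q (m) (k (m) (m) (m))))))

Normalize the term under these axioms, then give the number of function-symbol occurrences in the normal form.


1. (k (g (s (g (g (m) (p)) (p))) (t (m) (p) (k (g (m) (p)) (g (m) (p)) (s (m))))) (g (m) (t (g (g (m) (p)) (t (m) (p) (p))) (p) (h (h (q (m) (p)) (p)) (t (m) (p) (h (p) (p)))))) (s (g (s (s (m))) (q (m) (k (m) (m) (m))))))  →  (k (g (s (g (g (m) (p)) (p))) (t (m) (p) (k (g (m) (p)) (g (m) (p)) (s (m))))) (g (m) (t (g (g (m) (p)) (t (m) (p) (p))) (p) (h (q (m) (p)) (t (m) (p) (h (p) (p)))))) (s (g (s (s (m))) (q (m) (k (m) (m) (m))))))
2. (k (g (s (g (g (m) (p)) (p))) (t (m) (p) (k (g (m) (p)) (g (m) (p)) (s (m))))) (g (m) (t (g (g (m) (p)) (t (m) (p) (p))) (p) (h (q (m) (p)) (t (m) (p) (h (p) (p)))))) (s (g (s (s (m))) (q (m) (k (m) (m) (m))))))  →  (k (g (s (g (g (m) (p)) (p))) (t (m) (p) (k (g (m) (p)) (g (m) (p)) (s (m))))) (g (m) (t (g (g (m) (p)) (t (m) (p) (p))) (p) (h (q (m) (p)) (t (m) (p) (p))))) (s (g (s (s (m))) (q (m) (k (m) (m) (m))))))
normal form: (k (g (s (g (g (m) (p)) (p))) (t (m) (p) (k (g (m) (p)) (g (m) (p)) (s (m))))) (g (m) (t (g (g (m) (p)) (t (m) (p) (p))) (p) (h (q (m) (p)) (t (m) (p) (p))))) (s (g (s (s (m))) (q (m) (k (m) (m) (m))))))

size = 51


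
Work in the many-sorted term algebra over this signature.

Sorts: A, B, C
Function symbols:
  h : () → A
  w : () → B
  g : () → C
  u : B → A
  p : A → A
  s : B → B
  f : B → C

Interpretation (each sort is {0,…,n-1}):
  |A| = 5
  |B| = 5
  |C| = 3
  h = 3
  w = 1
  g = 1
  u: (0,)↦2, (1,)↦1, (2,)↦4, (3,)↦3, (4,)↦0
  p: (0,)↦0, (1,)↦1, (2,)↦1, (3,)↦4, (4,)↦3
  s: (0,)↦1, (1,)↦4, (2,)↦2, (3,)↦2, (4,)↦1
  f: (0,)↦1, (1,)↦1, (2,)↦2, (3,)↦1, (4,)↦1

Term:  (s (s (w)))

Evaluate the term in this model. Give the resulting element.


value = 1

  w = 1
  (s (w)) = s(1,) = 4
  (s (s (w))) = s(4,) = 1


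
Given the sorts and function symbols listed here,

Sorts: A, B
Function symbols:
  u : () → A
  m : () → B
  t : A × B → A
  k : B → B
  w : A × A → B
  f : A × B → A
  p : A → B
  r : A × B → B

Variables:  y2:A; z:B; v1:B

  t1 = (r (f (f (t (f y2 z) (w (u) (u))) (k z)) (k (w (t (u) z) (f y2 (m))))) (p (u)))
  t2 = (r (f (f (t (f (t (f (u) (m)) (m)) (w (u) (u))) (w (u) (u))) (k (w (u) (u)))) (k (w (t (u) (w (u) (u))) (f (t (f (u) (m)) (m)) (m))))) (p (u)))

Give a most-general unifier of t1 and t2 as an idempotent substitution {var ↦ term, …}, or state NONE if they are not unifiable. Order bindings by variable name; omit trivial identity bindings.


{y2 ↦ (t (f (u) (m)) (m)), z ↦ (w (u) (u))}


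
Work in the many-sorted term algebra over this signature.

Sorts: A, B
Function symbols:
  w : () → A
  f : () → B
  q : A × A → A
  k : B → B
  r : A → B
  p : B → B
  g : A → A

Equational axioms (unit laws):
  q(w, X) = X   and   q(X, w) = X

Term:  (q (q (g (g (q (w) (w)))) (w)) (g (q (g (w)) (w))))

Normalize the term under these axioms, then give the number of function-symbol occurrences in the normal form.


size = 7

1. (q (q (g (g (q (w) (w)))) (w)) (g (q (g (w)) (w))))  →  (q (g (g (q (w) (w)))) (g (q (g (w)) (w))))
2. (q (g (g (q (w) (w)))) (g (q (g (w)) (w))))  →  (q (g (g (w))) (g (q (g (w)) (w))))
3. (q (g (g (w))) (g (q (g (w)) (w))))  →  (q (g (g (w))) (g (g (w))))
normal form: (q (g (g (w))) (g (g (w))))


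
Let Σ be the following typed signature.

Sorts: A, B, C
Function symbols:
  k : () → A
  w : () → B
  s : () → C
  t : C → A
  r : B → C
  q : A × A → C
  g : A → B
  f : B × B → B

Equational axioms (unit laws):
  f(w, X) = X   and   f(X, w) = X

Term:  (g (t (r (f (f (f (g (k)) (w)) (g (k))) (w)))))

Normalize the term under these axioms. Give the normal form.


1. (g (t (r (f (f (f (g (k)) (w)) (g (k))) (w)))))  →  (g (t (r (f (f (g (k)) (w)) (g (k))))))
2. (g (t (r (f (f (g (k)) (w)) (g (k))))))  →  (g (t (r (f (g (k)) (g (k))))))

normal form = (g (t (r (f (g (k)) (g (k))))))


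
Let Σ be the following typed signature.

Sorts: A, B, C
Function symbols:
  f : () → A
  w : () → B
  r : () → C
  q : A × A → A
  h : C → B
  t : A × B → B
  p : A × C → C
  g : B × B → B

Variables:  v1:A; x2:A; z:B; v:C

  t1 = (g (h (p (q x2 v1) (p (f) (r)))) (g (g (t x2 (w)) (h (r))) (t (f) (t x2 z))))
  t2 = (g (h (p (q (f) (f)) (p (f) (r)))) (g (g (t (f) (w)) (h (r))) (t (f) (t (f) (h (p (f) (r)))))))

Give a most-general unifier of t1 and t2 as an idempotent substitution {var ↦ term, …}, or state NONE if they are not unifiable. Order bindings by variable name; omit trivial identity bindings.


{v1 ↦ (f), x2 ↦ (f), z ↦ (h (p (f) (r)))}


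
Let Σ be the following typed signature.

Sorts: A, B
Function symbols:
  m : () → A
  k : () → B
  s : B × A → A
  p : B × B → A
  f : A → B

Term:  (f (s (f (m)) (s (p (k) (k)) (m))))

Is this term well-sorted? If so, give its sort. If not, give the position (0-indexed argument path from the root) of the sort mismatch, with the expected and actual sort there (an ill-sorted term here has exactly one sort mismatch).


      (m) : A
    (f (m)) : B
        (k) : B
        (k) : B
      (p (k) (k)) : A
      (m) : A
    (s (p (k) (k)) (m)) : ✗ arg 0 at [0, 1, 0] has sort A, expected B

ill-sorted at position [0, 1, 0]: expected B, got A


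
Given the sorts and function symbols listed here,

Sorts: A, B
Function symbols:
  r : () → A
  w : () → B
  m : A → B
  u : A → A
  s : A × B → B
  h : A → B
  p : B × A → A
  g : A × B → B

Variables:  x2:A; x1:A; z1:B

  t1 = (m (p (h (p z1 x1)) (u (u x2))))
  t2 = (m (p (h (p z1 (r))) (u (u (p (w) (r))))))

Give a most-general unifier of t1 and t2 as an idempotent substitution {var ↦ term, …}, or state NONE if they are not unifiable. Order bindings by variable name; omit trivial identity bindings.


{x1 ↦ (r), x2 ↦ (p (w) (r))}


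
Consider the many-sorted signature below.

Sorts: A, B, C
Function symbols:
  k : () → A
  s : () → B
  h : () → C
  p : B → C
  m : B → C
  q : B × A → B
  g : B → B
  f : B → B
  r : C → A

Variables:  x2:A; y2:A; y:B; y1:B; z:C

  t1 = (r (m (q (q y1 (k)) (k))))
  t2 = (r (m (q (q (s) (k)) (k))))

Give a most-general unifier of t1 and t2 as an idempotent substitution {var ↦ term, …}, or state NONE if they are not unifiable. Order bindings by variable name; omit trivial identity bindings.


{y1 ↦ (s)}


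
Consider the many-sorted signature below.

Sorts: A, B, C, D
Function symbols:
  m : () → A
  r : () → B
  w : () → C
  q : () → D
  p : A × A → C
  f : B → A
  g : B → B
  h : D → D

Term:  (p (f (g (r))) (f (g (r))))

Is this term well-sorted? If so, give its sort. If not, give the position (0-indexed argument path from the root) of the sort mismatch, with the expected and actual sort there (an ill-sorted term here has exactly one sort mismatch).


      (r) : B
    (g (r)) : B
  (f (g (r))) : A
      (r) : B
    (g (r)) : B
  (f (g (r))) : A
(p (f (g (r))) (f (g (r)))) : C

well-sorted; sort = C


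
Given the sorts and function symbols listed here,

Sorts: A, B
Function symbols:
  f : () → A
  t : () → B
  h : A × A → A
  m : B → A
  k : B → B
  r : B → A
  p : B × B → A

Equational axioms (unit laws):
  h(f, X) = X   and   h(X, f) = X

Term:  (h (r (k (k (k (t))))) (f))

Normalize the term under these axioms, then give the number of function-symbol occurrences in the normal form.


size = 5

1. (h (r (k (k (k (t))))) (f))  →  (r (k (k (k (t)))))
normal form: (r (k (k (k (t)))))


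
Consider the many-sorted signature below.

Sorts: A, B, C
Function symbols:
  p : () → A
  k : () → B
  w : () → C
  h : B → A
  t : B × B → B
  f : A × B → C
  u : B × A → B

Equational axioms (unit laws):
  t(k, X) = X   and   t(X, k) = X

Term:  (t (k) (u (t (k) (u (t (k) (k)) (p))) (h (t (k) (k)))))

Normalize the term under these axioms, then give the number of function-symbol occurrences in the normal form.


1. (t (k) (u (t (k) (u (t (k) (k)) (p))) (h (t (k) (k)))))  →  (u (t (k) (u (t (k) (k)) (p))) (h (t (k) (k))))
2. (u (t (k) (u (t (k) (k)) (p))) (h (t (k) (k))))  →  (u (u (t (k) (k)) (p)) (h (t (k) (k))))
3. (u (u (t (k) (k)) (p)) (h (t (k) (k))))  →  (u (u (k) (p)) (h (t (k) (k))))
4. (u (u (k) (p)) (h (t (k) (k))))  →  (u (u (k) (p)) (h (k)))
normal form: (u (u (k) (p)) (h (k)))

size = 6


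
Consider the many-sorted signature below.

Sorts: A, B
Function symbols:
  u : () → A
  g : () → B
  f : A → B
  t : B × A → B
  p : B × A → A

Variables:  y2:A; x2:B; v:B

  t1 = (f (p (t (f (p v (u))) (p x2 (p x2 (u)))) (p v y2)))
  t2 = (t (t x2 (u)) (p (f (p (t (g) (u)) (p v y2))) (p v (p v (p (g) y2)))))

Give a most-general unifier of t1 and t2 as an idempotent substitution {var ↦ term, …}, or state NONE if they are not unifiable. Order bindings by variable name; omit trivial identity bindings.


NONE (not unifiable)

head clash or occurs-check failure — not unifiable


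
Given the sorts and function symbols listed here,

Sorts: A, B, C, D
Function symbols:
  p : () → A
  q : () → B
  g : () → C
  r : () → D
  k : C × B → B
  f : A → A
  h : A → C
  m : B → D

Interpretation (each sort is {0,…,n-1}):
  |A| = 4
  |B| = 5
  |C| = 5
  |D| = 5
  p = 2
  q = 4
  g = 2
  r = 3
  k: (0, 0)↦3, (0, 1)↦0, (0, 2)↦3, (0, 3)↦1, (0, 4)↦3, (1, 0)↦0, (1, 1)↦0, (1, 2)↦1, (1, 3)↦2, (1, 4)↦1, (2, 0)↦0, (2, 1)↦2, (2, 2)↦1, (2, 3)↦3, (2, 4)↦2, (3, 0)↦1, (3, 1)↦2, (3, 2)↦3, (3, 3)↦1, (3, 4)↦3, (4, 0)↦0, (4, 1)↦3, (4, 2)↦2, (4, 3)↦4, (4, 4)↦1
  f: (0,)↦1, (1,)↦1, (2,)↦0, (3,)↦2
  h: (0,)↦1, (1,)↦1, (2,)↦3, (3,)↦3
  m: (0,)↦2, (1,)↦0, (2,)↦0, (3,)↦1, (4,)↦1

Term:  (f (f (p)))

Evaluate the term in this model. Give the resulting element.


value = 1

  p = 2
  (f (p)) = f(2,) = 0
  (f (f (p))) = f(0,) = 1


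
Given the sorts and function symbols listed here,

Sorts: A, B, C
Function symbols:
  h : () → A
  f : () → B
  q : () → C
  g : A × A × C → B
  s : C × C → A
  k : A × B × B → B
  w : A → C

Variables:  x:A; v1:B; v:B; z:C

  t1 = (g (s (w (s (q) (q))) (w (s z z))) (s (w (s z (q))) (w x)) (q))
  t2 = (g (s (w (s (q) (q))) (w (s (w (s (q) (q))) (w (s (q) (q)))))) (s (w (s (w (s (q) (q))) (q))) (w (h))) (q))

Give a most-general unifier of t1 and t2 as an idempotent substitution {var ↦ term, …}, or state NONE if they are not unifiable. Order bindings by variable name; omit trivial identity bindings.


{x ↦ (h), z ↦ (w (s (q) (q)))}


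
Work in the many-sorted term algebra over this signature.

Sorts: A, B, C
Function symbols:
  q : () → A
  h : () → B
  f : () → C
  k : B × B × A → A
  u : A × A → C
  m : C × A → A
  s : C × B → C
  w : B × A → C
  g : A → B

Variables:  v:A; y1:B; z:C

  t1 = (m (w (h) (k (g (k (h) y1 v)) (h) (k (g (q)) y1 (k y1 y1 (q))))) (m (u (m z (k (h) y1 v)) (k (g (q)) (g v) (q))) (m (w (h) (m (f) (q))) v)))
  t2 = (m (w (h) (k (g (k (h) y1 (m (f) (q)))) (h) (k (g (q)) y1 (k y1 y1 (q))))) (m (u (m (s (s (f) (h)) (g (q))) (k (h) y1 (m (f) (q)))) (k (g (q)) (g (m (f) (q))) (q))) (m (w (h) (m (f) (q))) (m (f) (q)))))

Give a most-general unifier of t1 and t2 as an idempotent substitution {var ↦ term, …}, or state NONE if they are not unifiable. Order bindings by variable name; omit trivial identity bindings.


{v ↦ (m (f) (q)), z ↦ (s (s (f) (h)) (g (q)))}


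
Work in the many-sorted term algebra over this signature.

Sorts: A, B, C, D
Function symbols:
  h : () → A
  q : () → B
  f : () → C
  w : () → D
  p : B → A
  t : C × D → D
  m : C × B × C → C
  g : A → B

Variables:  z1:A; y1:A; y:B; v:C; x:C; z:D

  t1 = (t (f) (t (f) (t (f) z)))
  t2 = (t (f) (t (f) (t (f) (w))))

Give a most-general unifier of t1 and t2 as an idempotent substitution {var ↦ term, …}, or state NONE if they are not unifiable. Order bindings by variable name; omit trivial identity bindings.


{z ↦ (w)}


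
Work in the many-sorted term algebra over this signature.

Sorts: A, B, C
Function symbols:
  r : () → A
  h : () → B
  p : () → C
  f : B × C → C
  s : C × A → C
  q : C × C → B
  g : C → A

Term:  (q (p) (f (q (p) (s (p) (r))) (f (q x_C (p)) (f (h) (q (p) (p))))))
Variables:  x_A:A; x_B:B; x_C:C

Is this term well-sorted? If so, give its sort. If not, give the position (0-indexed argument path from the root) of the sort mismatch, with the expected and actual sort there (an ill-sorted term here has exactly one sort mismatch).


ill-sorted at position [1, 1, 1, 1]: expected C, got B

  (p) : C
      (p) : C
        (p) : C
        (r) : A
      (s (p) (r)) : C
    (q (p) (s (p) (r))) : B
        x_C : C
        (p) : C
      (q x_C (p)) : B
        (h) : B
          (p) : C
          (p) : C
        (q (p) (p)) : B
      (f (h) (q (p) (p))) : ✗ arg 1 at [1, 1, 1, 1] has sort B, expected C


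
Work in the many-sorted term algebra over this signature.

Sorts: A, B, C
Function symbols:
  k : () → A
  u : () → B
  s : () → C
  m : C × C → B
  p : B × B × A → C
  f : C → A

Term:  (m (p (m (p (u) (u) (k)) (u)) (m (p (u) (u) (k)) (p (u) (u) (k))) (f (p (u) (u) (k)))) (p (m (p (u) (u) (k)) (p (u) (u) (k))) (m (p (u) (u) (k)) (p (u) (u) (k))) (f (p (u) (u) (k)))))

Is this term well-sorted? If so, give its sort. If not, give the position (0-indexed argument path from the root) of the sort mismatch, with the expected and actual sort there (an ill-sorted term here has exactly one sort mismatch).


        (u) : B
        (u) : B
        (k) : A
      (p (u) (u) (k)) : C
      (u) : B
    (m (p (u) (u) (k)) (u)) : ✗ arg 1 at [0, 0, 1] has sort B, expected C
        (u) : B
        (u) : B
        (k) : A
      (p (u) (u) (k)) : C
        (u) : B
        (u) : B
        (k) : A
      (p (u) (u) (k)) : C
    (m (p (u) (u) (k)) (p (u) (u) (k))) : B
        (u) : B
        (u) : B
        (k) : A
      (p (u) (u) (k)) : C
    (f (p (u) (u) (k))) : A
        (u) : B
        (u) : B
        (k) : A
      (p (u) (u) (k)) : C
        (u) : B
        (u) : B
        (k) : A
      (p (u) (u) (k)) : C
    (m (p (u) (u) (k)) (p (u) (u) (k))) : B
        (u) : B
        (u) : B
        (k) : A
      (p (u) (u) (k)) : C
        (u) : B
        (u) : B
        (k) : A
      (p (u) (u) (k)) : C
    (m (p (u) (u) (k)) (p (u) (u) (k))) : B
        (u) : B
        (u) : B
        (k) : A
      (p (u) (u) (k)) : C
    (f (p (u) (u) (k))) : A
  (p (m (p (u) (u) (k)) (p (u) (u) (k))) (m (p (u) (u) (k)) (p (u) (u) (k))) (f (p (u) (u) (k)))) : C

ill-sorted at position [0, 0, 1]: expected C, got B


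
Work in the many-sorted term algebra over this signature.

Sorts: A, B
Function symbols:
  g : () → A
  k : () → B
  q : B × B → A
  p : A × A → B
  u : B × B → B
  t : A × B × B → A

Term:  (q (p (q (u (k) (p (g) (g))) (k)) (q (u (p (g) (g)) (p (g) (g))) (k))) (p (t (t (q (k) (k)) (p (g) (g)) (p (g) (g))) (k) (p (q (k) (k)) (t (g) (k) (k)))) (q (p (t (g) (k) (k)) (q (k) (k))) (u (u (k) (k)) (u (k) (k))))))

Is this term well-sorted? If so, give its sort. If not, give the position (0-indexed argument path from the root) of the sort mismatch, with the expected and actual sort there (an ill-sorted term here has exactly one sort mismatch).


well-sorted; sort = A

        (k) : B
          (g) : A
          (g) : A
        (p (g) (g)) : B
      (u (k) (p (g) (g))) : B
      (k) : B
    (q (u (k) (p (g) (g))) (k)) : A
          (g) : A
          (g) : A
        (p (g) (g)) : B
          (g) : A
          (g) : A
        (p (g) (g)) : B
      (u (p (g) (g)) (p (g) (g))) : B
      (k) : B
    (q (u (p (g) (g)) (p (g) (g))) (k)) : A
  (p (q (u (k) (p (g) (g))) (k)) (q (u (p (g) (g)) (p (g) (g))) (k))) : B
          (k) : B
          (k) : B
        (q (k) (k)) : A
          (g) : A
          (g) : A
        (p (g) (g)) : B
          (g) : A
          (g) : A
        (p (g) (g)) : B
      (t (q (k) (k)) (p (g) (g)) (p (g) (g))) : A
      (k) : B
          (k) : B
          (k) : B
        (q (k) (k)) : A
          (g) : A
          (k) : B
          (k) : B
        (t (g) (k) (k)) : A
      (p (q (k) (k)) (t (g) (k) (k))) : B
    (t (t (q (k) (k)) (p (g) (g)) (p (g) (g))) (k) (p (q (k) (k)) (t (g) (k) (k)))) : A
          (g) : A
          (k) : B
          (k) : B
        (t (g) (k) (k)) : A
          (k) : B
          (k) : B
        (q (k) (k)) : A
      (p (t (g) (k) (k)) (q (k) (k))) : B
          (k) : B
          (k) : B
        (u (k) (k)) : B
          (k) : B
          (k) : B
        (u (k) (k)) : B
      (u (u (k) (k)) (u (k) (k))) : B
    (q (p (t (g) (k) (k)) (q (k) (k))) (u (u (k) (k)) (u (k) (k)))) : A
  (p (t (t (q (k) (k)) (p (g) (g)) (p (g) (g))) (k) (p (q (k) (k)) (t (g) (k) (k)))) (q (p (t (g) (k) (k)) (q (k) (k))) (u (u (k) (k)) (u (k) (k))))) : B
(q (p (q (u (k) (p (g) (g))) (k)) (q (u (p (g) (g)) (p (g) (g))) (k))) (p (t (t (q (k) (k)) (p (g) (g)) (p (g) (g))) (k) (p (q (k) (k)) (t (g) (k) (k)))) (q (p (t (g) (k) (k)) (q (k) (k))) (u (u (k) (k)) (u (k) (k)))))) : A


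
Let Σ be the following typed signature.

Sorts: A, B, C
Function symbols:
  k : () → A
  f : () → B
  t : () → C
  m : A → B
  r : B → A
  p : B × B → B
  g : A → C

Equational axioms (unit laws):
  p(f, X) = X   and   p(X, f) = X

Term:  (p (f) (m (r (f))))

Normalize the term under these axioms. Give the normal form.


1. (p (f) (m (r (f))))  →  (m (r (f)))

normal form = (m (r (f)))


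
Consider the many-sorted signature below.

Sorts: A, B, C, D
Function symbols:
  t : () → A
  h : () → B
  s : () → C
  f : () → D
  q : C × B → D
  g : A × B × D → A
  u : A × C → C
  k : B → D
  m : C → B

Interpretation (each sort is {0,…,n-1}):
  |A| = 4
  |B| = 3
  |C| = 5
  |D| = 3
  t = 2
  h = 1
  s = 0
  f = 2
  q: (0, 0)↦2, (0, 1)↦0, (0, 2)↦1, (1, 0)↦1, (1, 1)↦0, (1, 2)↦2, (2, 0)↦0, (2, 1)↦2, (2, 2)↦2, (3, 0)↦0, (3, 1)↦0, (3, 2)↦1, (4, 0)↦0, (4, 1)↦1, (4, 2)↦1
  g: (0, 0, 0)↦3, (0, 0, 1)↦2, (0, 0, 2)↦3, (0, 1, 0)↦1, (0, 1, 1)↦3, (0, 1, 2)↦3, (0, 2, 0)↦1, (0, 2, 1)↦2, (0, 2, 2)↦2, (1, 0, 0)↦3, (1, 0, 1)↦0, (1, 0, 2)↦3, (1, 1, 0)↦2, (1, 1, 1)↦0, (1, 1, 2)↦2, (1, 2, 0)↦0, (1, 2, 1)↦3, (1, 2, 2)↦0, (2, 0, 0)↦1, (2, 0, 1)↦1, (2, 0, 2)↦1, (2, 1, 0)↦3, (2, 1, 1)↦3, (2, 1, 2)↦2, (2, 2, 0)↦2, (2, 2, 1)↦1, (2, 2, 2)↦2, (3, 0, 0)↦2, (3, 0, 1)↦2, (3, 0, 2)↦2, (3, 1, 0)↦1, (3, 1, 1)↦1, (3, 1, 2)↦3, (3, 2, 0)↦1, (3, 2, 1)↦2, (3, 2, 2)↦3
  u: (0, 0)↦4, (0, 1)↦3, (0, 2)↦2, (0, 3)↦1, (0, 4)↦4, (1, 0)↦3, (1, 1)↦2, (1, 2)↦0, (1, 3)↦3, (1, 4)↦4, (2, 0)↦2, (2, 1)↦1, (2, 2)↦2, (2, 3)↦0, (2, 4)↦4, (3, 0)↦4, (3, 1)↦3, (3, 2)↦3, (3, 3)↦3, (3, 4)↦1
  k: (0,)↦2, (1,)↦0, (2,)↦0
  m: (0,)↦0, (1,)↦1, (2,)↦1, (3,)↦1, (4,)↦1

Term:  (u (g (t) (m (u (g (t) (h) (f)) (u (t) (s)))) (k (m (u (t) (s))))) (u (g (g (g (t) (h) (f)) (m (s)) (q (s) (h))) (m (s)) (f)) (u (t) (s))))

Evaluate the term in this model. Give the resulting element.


value = 3

  t = 2
  t = 2
  h = 1
  f = 2
  (g (t) (h) (f)) = g(2, 1, 2) = 2
  t = 2
  s = 0
  (u (t) (s)) = u(2, 0) = 2
  (u (g (t) (h) (f)) (u (t) (s))) = u(2, 2) = 2
  (m (u (g (t) (h) (f)) (u (t) (s)))) = m(2,) = 1
  t = 2
  s = 0
  (u (t) (s)) = u(2, 0) = 2
  (m (u (t) (s))) = m(2,) = 1
  (k (m (u (t) (s)))) = k(1,) = 0
  (g (t) (m (u (g (t) (h) (f)) (u (t) (s)))) (k (m (u (t) (s))))) = g(2, 1, 0) = 3
  t = 2
  h = 1
  f = 2
  (g (t) (h) (f)) = g(2, 1, 2) = 2
  s = 0
  (m (s)) = m(0,) = 0
  s = 0
  h = 1
  (q (s) (h)) = q(0, 1) = 0
  (g (g (t) (h) (f)) (m (s)) (q (s) (h))) = g(2, 0, 0) = 1
  s = 0
  (m (s)) = m(0,) = 0
  f = 2
  (g (g (g (t) (h) (f)) (m (s)) (q (s) (h))) (m (s)) (f)) = g(1, 0, 2) = 3
  t = 2
  s = 0
  (u (t) (s)) = u(2, 0) = 2
  (u (g (g (g (t) (h) (f)) (m (s)) (q (s) (h))) (m (s)) (f)) (u (t) (s))) = u(3, 2) = 3
  (u (g (t) (m (u (g (t) (h) (f)) (u (t) (s)))) (k (m (u (t) (s))))) (u (g (g (g (t) (h) (f)) (m (s)) (q (s) (h))) (m (s)) (f)) (u (t) (s)))) = u(3, 3) = 3
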